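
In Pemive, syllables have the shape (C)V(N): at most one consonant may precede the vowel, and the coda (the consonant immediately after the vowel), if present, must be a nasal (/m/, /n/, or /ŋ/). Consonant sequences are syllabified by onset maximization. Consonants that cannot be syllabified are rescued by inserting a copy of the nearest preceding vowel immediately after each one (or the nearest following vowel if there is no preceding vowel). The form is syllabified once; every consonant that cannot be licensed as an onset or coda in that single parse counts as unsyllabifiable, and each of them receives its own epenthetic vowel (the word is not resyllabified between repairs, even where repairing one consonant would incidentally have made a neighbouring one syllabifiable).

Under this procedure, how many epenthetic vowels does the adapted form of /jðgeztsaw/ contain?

The unsyllabifiable consonants are /j/, /ð/, /z/, /t/, /w/; each receives one epenthetic vowel.

5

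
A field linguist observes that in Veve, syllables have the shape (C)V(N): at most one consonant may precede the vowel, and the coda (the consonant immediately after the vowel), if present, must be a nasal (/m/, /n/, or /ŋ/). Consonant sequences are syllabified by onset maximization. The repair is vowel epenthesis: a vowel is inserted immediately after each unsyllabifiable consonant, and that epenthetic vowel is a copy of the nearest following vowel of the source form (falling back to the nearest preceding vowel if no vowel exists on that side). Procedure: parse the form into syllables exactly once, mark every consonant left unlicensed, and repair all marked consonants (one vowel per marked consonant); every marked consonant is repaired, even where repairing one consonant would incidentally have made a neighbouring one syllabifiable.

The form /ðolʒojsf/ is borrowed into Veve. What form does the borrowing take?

The consonants /l/, /j/, /s/, /f/ cannot be parsed into a legal (C)V(N) syllable (only a nasal (/m/, /n/, or /ŋ/) is licensed in coda position; onsets are limited to one consonant).
Inserting the epenthetic vowel yields /l/ → /lo/, /j/ → /jo/, /s/ → /so/, /f/ → /fo/.

ðoloʒojosofo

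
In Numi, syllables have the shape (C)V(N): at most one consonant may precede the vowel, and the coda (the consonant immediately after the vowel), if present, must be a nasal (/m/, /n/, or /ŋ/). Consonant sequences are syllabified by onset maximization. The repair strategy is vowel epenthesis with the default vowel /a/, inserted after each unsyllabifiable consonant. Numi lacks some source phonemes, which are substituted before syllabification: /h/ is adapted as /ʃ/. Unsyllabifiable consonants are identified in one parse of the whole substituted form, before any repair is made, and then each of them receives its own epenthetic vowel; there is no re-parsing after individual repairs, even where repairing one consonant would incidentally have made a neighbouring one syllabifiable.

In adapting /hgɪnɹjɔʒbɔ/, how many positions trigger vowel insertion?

3

After substitution the input is /ʃgɪnɹjɔʒbɔ/.
The unsyllabifiable consonants are /ʃ/, /ɹ/, /ʒ/; each receives one epenthetic vowel.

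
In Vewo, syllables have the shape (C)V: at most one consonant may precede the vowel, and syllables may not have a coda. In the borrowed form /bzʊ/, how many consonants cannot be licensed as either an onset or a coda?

1

The consonants /b/ cannot be parsed into a legal (C)V syllable (no codas are permitted; onsets are limited to one consonant).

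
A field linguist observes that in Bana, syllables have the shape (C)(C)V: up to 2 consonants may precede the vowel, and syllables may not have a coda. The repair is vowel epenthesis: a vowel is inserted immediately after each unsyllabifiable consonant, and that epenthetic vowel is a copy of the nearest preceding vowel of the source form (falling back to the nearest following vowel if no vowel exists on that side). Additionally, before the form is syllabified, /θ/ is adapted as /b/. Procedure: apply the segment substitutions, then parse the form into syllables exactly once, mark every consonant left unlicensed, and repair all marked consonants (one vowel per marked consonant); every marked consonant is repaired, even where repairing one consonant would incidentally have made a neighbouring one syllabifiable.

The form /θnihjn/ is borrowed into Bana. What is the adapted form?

Substitution: /θ/ → /b/, giving /bnihjn/.
Under (C)(C)V, the unsyllabifiable consonants are /h/, /j/, /n/ (no codas are permitted; onsets may contain at most 2 consonants).
Each unlicensed consonant becomes the onset of a new syllable: /h/ → /hi/, /j/ → /ji/, /n/ → /ni/.

bnihijini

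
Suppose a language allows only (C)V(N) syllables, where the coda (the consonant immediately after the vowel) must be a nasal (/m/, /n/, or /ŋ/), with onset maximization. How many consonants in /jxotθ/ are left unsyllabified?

Under (C)V(N), the unsyllabifiable consonants are /j/, /t/, /θ/ (only a nasal (/m/, /n/, or /ŋ/) is licensed in coda position; onsets are limited to one consonant).

3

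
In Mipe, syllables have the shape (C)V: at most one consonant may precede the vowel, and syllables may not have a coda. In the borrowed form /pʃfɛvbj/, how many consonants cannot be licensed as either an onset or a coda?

5

The consonants /p/, /ʃ/, /v/, /b/, /j/ cannot be parsed into a legal (C)V syllable (no codas are permitted; onsets are limited to one consonant).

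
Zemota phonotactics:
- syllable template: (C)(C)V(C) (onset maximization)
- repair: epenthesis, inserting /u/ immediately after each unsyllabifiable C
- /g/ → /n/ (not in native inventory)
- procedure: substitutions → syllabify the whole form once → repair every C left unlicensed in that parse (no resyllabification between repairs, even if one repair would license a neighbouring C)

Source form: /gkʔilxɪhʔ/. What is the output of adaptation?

nukʔilxɪhʔu

Substitution: /g/ → /n/, giving /nkʔilxɪhʔ/.
Syllabifying with onset maximization leaves /n/, /ʔ/ stranded (at most one coda consonant is licensed; onsets may contain at most 2 consonants).
Epenthesis after each stranded consonant: /n/ → /nu/, /ʔ/ → /ʔu/.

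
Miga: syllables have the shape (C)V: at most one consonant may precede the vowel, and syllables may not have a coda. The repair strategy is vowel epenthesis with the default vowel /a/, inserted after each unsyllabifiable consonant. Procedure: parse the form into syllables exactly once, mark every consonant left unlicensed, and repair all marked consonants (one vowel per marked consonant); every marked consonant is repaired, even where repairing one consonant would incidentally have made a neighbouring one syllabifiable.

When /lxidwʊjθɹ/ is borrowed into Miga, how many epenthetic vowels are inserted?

The unsyllabifiable consonants are /l/, /d/, /j/, /θ/, /ɹ/; each receives one epenthetic vowel.

5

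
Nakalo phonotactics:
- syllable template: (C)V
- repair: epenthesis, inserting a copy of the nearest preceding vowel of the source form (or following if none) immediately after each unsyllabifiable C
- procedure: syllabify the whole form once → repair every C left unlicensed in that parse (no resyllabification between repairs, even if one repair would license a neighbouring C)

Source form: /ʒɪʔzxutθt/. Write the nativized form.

Syllabifying with onset maximization leaves /ʔ/, /z/, /t/, /θ/, /t/ stranded (no codas are permitted; onsets are limited to one consonant).
Inserting the epenthetic vowel yields /ʔ/ → /ʔɪ/, /z/ → /zɪ/, /t/ → /tu/, /θ/ → /θu/, /t/ → /tu/.

ʒɪʔɪzɪxutuθutu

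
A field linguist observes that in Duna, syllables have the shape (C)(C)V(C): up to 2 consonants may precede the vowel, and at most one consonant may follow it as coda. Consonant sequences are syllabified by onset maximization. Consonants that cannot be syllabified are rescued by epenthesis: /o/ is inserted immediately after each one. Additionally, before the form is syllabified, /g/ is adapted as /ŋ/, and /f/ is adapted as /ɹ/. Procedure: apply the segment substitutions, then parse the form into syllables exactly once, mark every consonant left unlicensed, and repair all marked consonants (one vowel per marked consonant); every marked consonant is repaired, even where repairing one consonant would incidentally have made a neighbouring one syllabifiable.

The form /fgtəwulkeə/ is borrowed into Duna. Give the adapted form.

Substitution: /f/ → /ɹ/, /g/ → /ŋ/, giving /ɹŋtəwulkeə/.
Syllabifying with onset maximization leaves /ɹ/ stranded (at most one coda consonant is licensed; onsets may contain at most 2 consonants).
Each unlicensed consonant becomes the onset of a new syllable: /ɹ/ → /ɹo/.

ɹoŋtəwulkeə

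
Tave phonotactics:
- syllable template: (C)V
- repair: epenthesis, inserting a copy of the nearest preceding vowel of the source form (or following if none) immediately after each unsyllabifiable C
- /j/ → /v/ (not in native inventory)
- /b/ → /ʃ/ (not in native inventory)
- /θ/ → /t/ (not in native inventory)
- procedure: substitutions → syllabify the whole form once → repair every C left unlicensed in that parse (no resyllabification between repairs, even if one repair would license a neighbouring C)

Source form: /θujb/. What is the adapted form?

tuvuʃu

Substitution: /θ/ → /t/, /j/ → /v/, /b/ → /ʃ/, giving /tuvʃ/.
The consonants /v/, /ʃ/ cannot be parsed into a legal (C)V syllable (no codas are permitted; onsets are limited to one consonant).
Inserting the epenthetic vowel yields /v/ → /vu/, /ʃ/ → /ʃu/.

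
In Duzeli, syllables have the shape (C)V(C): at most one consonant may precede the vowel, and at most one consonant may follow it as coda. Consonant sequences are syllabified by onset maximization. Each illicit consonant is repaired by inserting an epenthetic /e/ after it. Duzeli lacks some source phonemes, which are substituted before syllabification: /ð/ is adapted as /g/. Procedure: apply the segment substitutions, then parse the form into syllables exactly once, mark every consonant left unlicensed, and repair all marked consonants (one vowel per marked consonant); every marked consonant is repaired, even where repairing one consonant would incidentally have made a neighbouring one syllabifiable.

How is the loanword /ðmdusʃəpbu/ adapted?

gemedusʃəpbu

Substitution: /ð/ → /g/, giving /gmdusʃəpbu/.
Syllabifying with onset maximization leaves /g/, /m/ stranded (at most one coda consonant is licensed; onsets are limited to one consonant).
Epenthesis after each stranded consonant: /g/ → /ge/, /m/ → /me/.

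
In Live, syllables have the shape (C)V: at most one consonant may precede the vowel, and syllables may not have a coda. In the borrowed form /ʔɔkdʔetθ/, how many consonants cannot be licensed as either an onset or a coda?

4

The consonants /k/, /d/, /t/, /θ/ cannot be parsed into a legal (C)V syllable (no codas are permitted; onsets are limited to one consonant).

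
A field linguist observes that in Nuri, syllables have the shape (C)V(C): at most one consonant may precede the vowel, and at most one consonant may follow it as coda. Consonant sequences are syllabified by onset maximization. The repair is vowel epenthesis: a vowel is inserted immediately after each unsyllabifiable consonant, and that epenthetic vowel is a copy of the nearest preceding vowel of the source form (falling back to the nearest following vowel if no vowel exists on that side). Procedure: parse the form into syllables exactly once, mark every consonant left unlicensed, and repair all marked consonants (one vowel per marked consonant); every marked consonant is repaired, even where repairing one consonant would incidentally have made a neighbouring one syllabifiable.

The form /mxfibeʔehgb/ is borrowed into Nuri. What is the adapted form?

Under (C)V(C), the unsyllabifiable consonants are /m/, /x/, /g/, /b/ (at most one coda consonant is licensed; onsets are limited to one consonant).
Epenthesis after each stranded consonant: /m/ → /mi/, /x/ → /xi/, /g/ → /ge/, /b/ → /be/.

mixifibeʔehgebe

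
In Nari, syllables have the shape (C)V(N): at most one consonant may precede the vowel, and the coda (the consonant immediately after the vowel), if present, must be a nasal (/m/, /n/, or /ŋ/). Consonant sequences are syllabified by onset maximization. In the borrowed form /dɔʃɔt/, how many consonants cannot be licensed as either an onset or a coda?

The consonants /t/ cannot be parsed into a legal (C)V(N) syllable (only a nasal (/m/, /n/, or /ŋ/) is licensed in coda position; onsets are limited to one consonant).

1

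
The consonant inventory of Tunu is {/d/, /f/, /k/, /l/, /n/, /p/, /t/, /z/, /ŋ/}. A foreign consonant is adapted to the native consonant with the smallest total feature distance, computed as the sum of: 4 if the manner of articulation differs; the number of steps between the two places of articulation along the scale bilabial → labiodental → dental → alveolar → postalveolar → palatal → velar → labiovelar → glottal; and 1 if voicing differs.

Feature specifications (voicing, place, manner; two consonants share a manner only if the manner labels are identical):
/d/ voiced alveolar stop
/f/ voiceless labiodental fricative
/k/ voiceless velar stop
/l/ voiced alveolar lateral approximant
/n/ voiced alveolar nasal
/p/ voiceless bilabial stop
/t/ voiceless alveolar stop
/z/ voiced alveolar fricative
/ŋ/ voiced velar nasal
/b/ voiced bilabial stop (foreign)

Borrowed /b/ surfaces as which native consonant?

/p/ is closest: same manner (stop), place distance 0 (bilabial→bilabial), voicing differs (+1); total 1. Next closest is /d/ at distance 3.

p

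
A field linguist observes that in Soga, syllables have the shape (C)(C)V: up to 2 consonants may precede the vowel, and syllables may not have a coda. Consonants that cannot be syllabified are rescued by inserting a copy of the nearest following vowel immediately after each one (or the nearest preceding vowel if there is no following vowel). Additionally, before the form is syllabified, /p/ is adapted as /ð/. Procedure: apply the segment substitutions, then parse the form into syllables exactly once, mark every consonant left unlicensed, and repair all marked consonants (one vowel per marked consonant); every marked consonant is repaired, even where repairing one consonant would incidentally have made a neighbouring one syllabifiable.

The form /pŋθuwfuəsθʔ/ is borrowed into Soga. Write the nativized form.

Substitution: /p/ → /ð/, giving /ðŋθuwfuəsθʔ/.
Under (C)(C)V, the unsyllabifiable consonants are /ð/, /s/, /θ/, /ʔ/ (no codas are permitted; onsets may contain at most 2 consonants).
Each unlicensed consonant becomes the onset of a new syllable: /ð/ → /ðu/, /s/ → /sə/, /θ/ → /θə/, /ʔ/ → /ʔə/.

ðuŋθuwfuəsəθəʔə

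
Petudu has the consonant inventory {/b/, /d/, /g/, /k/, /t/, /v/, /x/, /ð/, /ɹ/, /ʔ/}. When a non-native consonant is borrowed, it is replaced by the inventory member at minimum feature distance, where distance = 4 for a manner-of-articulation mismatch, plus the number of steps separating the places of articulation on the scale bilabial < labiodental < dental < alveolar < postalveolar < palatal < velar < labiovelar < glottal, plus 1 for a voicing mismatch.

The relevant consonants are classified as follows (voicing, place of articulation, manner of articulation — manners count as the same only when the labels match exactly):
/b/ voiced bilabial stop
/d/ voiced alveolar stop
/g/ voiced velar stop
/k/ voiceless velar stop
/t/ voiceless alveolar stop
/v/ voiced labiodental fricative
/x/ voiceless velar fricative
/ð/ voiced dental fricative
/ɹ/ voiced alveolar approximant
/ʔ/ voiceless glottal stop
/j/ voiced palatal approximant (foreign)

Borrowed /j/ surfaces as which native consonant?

ɹ

/ɹ/ is closest: same manner (approximant), place distance 2 (palatal→alveolar), same voicing; total 2. Next closest is /g/ at distance 5.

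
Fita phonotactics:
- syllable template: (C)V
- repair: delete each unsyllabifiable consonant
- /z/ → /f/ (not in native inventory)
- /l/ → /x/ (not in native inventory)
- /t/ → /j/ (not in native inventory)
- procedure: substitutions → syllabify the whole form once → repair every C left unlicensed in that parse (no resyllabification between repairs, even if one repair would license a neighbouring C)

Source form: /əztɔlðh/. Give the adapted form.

Substitution: /z/ → /f/, /t/ → /j/, /l/ → /x/, giving /əfjɔxðh/.
The consonants /f/, /x/, /ð/, /h/ cannot be parsed into a legal (C)V syllable (no codas are permitted; onsets are limited to one consonant).
Deletion applies to /f/, /x/, /ð/, /h/.

əjɔ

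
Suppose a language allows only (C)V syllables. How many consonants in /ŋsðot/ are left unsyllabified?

Under (C)V, the unsyllabifiable consonants are /ŋ/, /s/, /t/ (no codas are permitted; onsets are limited to one consonant).

3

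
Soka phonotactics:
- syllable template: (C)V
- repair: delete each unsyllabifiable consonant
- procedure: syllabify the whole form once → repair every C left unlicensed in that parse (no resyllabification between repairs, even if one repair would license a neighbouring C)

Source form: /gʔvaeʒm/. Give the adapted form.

Syllabifying with onset maximization leaves /g/, /ʔ/, /ʒ/, /m/ stranded (no codas are permitted; onsets are limited to one consonant).
Deletion applies to /g/, /ʔ/, /ʒ/, /m/.

vae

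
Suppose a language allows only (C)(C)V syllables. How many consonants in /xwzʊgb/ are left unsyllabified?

The consonants /x/, /g/, /b/ cannot be parsed into a legal (C)(C)V syllable (no codas are permitted; onsets may contain at most 2 consonants).

3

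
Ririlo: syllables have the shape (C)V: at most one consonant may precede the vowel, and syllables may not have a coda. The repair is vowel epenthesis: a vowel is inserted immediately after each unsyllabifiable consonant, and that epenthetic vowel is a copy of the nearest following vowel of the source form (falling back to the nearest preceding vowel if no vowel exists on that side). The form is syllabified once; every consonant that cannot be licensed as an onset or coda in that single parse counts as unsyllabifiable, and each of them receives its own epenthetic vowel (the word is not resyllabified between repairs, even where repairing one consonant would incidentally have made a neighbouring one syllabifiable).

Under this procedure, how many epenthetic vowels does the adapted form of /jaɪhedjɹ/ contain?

3

The unsyllabifiable consonants are /d/, /j/, /ɹ/; each receives one epenthetic vowel.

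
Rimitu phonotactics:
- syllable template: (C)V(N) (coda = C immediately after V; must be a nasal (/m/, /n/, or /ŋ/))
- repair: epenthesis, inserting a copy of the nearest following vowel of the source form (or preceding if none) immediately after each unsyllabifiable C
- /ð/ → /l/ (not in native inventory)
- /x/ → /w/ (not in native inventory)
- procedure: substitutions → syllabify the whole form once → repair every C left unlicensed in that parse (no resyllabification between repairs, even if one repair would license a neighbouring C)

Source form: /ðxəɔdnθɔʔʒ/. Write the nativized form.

ləwəɔdɔnɔθɔʔɔʒɔ

Substitution: /ð/ → /l/, /x/ → /w/, giving /lwəɔdnθɔʔʒ/.
Syllabifying with onset maximization leaves /l/, /d/, /n/, /ʔ/, /ʒ/ stranded (only a nasal (/m/, /n/, or /ŋ/) is licensed in coda position; onsets are limited to one consonant).
Each unlicensed consonant becomes the onset of a new syllable: /l/ → /lə/, /d/ → /dɔ/, /n/ → /nɔ/, /ʔ/ → /ʔɔ/, /ʒ/ → /ʒɔ/.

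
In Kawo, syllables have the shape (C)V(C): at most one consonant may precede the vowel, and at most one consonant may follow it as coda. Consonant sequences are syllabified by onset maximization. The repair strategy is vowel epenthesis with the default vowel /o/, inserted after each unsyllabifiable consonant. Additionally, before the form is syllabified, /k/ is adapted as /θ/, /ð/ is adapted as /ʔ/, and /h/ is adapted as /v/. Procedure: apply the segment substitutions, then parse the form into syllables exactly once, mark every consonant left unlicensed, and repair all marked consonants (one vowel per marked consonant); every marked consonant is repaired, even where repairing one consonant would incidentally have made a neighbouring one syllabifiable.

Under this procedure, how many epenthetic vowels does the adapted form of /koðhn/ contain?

2

After substitution the input is /θoʔvn/.
The unsyllabifiable consonants are /v/, /n/; each receives one epenthetic vowel.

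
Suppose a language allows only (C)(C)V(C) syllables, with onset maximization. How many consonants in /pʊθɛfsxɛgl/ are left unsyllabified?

1

Syllabifying with onset maximization leaves /l/ stranded (at most one coda consonant is licensed; onsets may contain at most 2 consonants).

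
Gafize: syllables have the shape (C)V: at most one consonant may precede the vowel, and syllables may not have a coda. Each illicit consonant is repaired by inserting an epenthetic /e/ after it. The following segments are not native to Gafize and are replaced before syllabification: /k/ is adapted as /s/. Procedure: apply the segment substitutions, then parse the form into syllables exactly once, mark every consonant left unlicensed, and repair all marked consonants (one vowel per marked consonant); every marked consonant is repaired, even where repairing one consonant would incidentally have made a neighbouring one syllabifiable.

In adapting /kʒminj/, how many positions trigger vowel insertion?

4

After substitution the input is /sʒminj/.
The unsyllabifiable consonants are /s/, /ʒ/, /n/, /j/; each receives one epenthetic vowel.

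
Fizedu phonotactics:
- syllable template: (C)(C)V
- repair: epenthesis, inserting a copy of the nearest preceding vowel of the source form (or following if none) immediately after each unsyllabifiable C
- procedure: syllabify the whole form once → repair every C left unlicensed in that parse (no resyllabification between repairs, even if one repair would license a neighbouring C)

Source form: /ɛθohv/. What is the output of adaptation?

The consonants /h/, /v/ cannot be parsed into a legal (C)(C)V syllable (no codas are permitted; onsets may contain at most 2 consonants).
Each unlicensed consonant becomes the onset of a new syllable: /h/ → /ho/, /v/ → /vo/.

ɛθohovo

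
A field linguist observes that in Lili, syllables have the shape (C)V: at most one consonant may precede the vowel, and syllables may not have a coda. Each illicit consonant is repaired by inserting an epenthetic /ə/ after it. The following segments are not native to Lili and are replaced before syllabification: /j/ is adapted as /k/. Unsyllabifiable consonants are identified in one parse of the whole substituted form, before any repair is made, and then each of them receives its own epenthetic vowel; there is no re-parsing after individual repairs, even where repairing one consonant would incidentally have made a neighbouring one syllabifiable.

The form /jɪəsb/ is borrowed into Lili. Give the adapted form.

Substitution: /j/ → /k/, giving /kɪəsb/.
The consonants /s/, /b/ cannot be parsed into a legal (C)V syllable (no codas are permitted; onsets are limited to one consonant).
Inserting the epenthetic vowel yields /s/ → /sə/, /b/ → /bə/.

kɪəsəbə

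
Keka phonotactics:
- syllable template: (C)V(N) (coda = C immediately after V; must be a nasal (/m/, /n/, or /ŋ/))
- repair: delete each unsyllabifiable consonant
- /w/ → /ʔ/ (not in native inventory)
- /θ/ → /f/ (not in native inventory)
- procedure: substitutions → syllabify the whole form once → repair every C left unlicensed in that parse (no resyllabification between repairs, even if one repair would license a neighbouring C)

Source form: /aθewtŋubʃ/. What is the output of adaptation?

Substitution: /θ/ → /f/, /w/ → /ʔ/, giving /afeʔtŋubʃ/.
Syllabifying with onset maximization leaves /ʔ/, /t/, /b/, /ʃ/ stranded (only a nasal (/m/, /n/, or /ŋ/) is licensed in coda position; onsets are limited to one consonant).
Deletion applies to /ʔ/, /t/, /b/, /ʃ/.

afeŋu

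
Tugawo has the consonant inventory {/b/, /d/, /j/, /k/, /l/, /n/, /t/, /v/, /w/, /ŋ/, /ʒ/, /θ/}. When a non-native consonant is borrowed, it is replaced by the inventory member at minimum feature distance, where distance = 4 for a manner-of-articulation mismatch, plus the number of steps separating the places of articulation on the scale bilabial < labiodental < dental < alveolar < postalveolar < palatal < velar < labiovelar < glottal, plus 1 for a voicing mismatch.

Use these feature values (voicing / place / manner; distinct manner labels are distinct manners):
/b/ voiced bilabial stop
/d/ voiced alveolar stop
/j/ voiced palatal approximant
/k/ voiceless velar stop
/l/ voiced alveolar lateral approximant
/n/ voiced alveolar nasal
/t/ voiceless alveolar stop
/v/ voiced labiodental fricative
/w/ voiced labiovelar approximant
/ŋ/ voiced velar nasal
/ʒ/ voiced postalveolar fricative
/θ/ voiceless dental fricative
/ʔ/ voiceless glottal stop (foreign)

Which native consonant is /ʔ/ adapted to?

k

/k/ is closest: same manner (stop), place distance 2 (glottal→velar), same voicing; total 2. Next closest is /t/ at distance 5.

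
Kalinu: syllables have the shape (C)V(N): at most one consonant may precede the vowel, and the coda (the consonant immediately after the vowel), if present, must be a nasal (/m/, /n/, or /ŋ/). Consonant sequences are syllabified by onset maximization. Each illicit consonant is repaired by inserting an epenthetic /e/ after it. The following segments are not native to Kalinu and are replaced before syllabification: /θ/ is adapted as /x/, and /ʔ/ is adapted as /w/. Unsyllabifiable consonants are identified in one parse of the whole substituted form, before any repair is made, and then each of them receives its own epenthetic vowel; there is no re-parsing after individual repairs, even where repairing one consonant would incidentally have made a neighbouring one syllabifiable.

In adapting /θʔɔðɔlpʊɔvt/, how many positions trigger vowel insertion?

4

After substitution the input is /xwɔðɔlpʊɔvt/.
The unsyllabifiable consonants are /x/, /l/, /v/, /t/; each receives one epenthetic vowel.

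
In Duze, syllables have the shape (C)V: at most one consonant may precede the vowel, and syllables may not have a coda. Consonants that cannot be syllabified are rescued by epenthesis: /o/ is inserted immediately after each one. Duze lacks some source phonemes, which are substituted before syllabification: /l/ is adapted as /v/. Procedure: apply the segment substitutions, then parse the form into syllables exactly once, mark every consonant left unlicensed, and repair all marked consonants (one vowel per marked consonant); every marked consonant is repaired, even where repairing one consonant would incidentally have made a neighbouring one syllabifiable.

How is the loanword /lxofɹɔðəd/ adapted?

voxofoɹɔðədo

Substitution: /l/ → /v/, giving /vxofɹɔðəd/.
Syllabifying with onset maximization leaves /v/, /f/, /d/ stranded (no codas are permitted; onsets are limited to one consonant).
Inserting the epenthetic vowel yields /v/ → /vo/, /f/ → /fo/, /d/ → /do/.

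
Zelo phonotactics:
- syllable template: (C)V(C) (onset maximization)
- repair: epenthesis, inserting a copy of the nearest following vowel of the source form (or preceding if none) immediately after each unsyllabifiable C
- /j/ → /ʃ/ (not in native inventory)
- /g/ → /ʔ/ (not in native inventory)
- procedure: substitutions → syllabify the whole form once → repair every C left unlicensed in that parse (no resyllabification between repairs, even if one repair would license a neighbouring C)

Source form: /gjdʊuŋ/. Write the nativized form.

ʔʊʃʊdʊuŋ

Substitution: /g/ → /ʔ/, /j/ → /ʃ/, giving /ʔʃdʊuŋ/.
Under (C)V(C), the unsyllabifiable consonants are /ʔ/, /ʃ/ (at most one coda consonant is licensed; onsets are limited to one consonant).
Inserting the epenthetic vowel yields /ʔ/ → /ʔʊ/, /ʃ/ → /ʃʊ/.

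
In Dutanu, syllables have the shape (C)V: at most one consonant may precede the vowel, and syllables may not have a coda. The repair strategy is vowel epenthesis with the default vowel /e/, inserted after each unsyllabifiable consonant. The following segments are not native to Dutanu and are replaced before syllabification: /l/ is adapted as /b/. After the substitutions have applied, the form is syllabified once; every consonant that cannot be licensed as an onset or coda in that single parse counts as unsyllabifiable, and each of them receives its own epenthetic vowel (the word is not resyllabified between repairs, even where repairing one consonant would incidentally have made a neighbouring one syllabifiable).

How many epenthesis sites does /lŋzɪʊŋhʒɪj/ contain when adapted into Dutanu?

5

After substitution the input is /bŋzɪʊŋhʒɪj/.
The unsyllabifiable consonants are /b/, /ŋ/, /ŋ/, /h/, /j/; each receives one epenthetic vowel.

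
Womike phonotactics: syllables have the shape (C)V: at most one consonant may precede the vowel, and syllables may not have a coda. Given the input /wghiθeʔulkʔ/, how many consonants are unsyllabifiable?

5

The consonants /w/, /g/, /l/, /k/, /ʔ/ cannot be parsed into a legal (C)V syllable (no codas are permitted; onsets are limited to one consonant).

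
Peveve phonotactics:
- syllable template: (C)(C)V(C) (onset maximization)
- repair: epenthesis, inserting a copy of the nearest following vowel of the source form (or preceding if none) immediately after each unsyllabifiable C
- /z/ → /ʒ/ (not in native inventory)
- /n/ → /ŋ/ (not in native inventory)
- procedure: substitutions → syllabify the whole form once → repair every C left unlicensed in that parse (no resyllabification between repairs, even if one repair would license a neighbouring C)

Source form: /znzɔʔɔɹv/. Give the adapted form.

Substitution: /z/ → /ʒ/, /n/ → /ŋ/, giving /ʒŋʒɔʔɔɹv/.
The consonants /ʒ/, /v/ cannot be parsed into a legal (C)(C)V(C) syllable (at most one coda consonant is licensed; onsets may contain at most 2 consonants).
Inserting the epenthetic vowel yields /ʒ/ → /ʒɔ/, /v/ → /vɔ/.

ʒɔŋʒɔʔɔɹvɔ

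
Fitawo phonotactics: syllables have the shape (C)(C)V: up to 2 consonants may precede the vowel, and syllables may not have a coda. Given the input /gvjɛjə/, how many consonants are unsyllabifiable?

Syllabifying with onset maximization leaves /g/ stranded (no codas are permitted; onsets may contain at most 2 consonants).

1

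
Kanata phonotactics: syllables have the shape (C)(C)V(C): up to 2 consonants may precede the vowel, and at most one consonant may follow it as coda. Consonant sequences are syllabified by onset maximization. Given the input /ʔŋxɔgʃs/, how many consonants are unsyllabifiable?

3

Syllabifying with onset maximization leaves /ʔ/, /ʃ/, /s/ stranded (at most one coda consonant is licensed; onsets may contain at most 2 consonants).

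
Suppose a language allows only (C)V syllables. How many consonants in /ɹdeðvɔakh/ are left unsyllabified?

4

The consonants /ɹ/, /ð/, /k/, /h/ cannot be parsed into a legal (C)V syllable (no codas are permitted; onsets are limited to one consonant).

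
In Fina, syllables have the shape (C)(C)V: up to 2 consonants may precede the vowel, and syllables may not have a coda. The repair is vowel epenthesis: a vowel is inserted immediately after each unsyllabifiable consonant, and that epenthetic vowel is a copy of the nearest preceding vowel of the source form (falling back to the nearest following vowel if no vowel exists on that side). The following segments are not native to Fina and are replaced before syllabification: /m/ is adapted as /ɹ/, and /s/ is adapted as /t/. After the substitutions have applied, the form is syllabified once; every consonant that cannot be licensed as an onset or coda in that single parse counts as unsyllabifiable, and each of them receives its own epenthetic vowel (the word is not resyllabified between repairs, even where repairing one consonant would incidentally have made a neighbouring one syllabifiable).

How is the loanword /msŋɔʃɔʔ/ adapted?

ɹɔtŋɔʃɔʔɔ

Substitution: /m/ → /ɹ/, /s/ → /t/, giving /ɹtŋɔʃɔʔ/.
The consonants /ɹ/, /ʔ/ cannot be parsed into a legal (C)(C)V syllable (no codas are permitted; onsets may contain at most 2 consonants).
Each unlicensed consonant becomes the onset of a new syllable: /ɹ/ → /ɹɔ/, /ʔ/ → /ʔɔ/.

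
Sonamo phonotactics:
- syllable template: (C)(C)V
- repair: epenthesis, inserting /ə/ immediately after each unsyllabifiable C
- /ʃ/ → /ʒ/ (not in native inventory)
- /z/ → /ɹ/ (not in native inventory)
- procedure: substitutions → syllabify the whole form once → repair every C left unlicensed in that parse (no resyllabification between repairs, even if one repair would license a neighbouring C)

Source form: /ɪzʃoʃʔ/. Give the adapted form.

Substitution: /z/ → /ɹ/, /ʃ/ → /ʒ/, giving /ɪɹʒoʒʔ/.
Syllabifying with onset maximization leaves /ʒ/, /ʔ/ stranded (no codas are permitted; onsets may contain at most 2 consonants).
Epenthesis after each stranded consonant: /ʒ/ → /ʒə/, /ʔ/ → /ʔə/.

ɪɹʒoʒəʔə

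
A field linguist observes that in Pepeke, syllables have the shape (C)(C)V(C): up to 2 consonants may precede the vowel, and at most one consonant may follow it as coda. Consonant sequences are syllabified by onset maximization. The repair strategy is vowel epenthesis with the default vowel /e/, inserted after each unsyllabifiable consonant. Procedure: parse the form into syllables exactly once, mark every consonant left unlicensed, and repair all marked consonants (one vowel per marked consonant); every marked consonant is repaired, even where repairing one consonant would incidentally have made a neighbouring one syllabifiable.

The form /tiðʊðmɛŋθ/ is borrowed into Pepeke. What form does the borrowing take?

tiðʊðmɛŋθe

Under (C)(C)V(C), the unsyllabifiable consonants are /θ/ (at most one coda consonant is licensed; onsets may contain at most 2 consonants).
Inserting the epenthetic vowel yields /θ/ → /θe/.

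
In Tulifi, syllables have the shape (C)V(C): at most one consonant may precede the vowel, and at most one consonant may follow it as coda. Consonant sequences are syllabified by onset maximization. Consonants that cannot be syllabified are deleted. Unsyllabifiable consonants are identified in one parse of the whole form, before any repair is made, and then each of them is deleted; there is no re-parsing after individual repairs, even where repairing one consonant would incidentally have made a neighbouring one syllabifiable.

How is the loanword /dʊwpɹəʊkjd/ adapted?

Under (C)V(C), the unsyllabifiable consonants are /p/, /j/, /d/ (at most one coda consonant is licensed; onsets are limited to one consonant).
Deleting the stranded consonants removes /p/, /j/, /d/.

dʊwɹəʊk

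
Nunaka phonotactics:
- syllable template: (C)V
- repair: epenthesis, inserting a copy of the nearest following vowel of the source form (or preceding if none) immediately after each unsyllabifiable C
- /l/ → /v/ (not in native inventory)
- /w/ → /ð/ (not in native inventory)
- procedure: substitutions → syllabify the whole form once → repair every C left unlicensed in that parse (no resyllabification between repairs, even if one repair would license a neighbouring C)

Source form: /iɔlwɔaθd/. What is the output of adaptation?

Substitution: /l/ → /v/, /w/ → /ð/, giving /iɔvðɔaθd/.
The consonants /v/, /θ/, /d/ cannot be parsed into a legal (C)V syllable (no codas are permitted; onsets are limited to one consonant).
Inserting the epenthetic vowel yields /v/ → /vɔ/, /θ/ → /θa/, /d/ → /da/.

iɔvɔðɔaθada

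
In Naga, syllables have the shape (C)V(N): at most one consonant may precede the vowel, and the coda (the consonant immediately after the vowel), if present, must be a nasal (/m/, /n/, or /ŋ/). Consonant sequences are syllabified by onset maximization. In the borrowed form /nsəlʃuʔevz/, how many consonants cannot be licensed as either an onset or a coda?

4

The consonants /n/, /l/, /v/, /z/ cannot be parsed into a legal (C)V(N) syllable (only a nasal (/m/, /n/, or /ŋ/) is licensed in coda position; onsets are limited to one consonant).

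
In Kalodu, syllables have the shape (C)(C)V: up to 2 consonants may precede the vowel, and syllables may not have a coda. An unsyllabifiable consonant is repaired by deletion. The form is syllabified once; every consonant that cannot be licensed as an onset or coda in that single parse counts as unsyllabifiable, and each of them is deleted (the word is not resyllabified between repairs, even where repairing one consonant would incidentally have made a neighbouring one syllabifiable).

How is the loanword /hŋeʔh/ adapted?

hŋe

The consonants /ʔ/, /h/ cannot be parsed into a legal (C)(C)V syllable (no codas are permitted; onsets may contain at most 2 consonants).
Each unlicensed consonant is deleted: /ʔ/, /h/.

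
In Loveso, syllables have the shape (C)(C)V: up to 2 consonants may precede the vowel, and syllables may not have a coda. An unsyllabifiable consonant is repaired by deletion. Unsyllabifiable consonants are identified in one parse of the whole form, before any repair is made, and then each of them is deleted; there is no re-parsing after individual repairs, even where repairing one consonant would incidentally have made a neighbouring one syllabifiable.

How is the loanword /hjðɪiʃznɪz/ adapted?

jðɪiznɪ

Under (C)(C)V, the unsyllabifiable consonants are /h/, /ʃ/, /z/ (no codas are permitted; onsets may contain at most 2 consonants).
Deletion applies to /h/, /ʃ/, /z/.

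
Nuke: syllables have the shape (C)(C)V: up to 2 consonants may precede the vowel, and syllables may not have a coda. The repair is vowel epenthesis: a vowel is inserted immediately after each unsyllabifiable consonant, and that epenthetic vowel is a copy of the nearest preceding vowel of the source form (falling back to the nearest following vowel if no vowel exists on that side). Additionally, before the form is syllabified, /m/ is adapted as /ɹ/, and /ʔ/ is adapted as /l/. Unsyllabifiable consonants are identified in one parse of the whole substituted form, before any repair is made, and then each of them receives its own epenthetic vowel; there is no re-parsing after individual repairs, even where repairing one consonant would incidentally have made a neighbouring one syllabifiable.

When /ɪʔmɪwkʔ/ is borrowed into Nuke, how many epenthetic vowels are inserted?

After substitution the input is /ɪlɹɪwkl/.
The unsyllabifiable consonants are /w/, /k/, /l/; each receives one epenthetic vowel.

3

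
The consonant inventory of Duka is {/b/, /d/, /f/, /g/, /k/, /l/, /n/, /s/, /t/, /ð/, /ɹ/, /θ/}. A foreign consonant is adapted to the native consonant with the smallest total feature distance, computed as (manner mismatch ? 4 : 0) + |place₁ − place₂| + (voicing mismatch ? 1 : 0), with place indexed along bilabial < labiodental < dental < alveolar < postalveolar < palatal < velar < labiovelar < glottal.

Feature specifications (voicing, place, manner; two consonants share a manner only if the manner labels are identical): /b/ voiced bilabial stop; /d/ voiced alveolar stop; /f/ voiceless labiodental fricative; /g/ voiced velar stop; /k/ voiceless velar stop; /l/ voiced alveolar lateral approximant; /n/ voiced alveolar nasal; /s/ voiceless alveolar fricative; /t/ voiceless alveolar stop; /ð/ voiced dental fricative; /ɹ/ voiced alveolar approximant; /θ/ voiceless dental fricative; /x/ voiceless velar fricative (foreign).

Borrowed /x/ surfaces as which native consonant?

s

/s/ is closest: same manner (fricative), place distance 3 (velar→alveolar), same voicing; total 3. Next closest is /k/ at distance 4.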